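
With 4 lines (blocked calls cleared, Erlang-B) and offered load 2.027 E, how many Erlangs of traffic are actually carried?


B(4,2.027) = 0.098065 (Erlang-B)
Carried load = a(1 − B) = 2.027·(1 − 0.098065) = 2.027·0.901935 = 1.8282 E

Final: 1.8282 Erlangs


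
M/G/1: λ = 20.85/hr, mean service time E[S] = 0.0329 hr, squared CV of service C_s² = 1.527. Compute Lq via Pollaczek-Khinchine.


ρ = λ·E[S] = 20.85·0.0329 = 0.6860
Lq = ρ²(1+C_s²)/(2(1−ρ)) = 0.4705·(1+1.527)/(2·0.3140)
= 0.4705·2.5270/0.6281 = 1.89322

Final: 1.89322


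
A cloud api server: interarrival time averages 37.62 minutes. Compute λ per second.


λ = 1/(interarrival time) in consistent units.
1 second = 0.0166667 min, so λ = 0.0166667/37.62 = 0.0004430 per second

Final: 0.0004430 /sec


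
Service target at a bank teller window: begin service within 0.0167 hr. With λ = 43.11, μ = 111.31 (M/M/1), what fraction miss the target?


ρ = 43.11/111.31 = 0.3873
P(Wq > t) = ρ·e^{−(μ−λ)t} = 0.3873·e^{−1.1389}
= 0.3873·0.320158 = 0.123996

Final: 0.123996


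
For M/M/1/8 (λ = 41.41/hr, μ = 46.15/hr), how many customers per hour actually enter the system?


ρ = 0.8973; P_K = (1−ρ)ρ^8/(1−ρ^9) = 0.069282
λ_eff = λ(1 − P_K) = 41.41·(1 − 0.069282) = 41.41·0.930718 = 38.5410 /hr

Final: 38.5410 /hr


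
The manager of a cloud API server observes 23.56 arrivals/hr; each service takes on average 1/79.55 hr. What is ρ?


ρ = λ/μ = 23.56/79.55 = 0.2962

Final: 0.2962


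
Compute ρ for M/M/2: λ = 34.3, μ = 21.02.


ρ = λ/(cμ) = 34.3/(2·21.02) = 34.3/42.04 = 0.8159

Final: 0.8159


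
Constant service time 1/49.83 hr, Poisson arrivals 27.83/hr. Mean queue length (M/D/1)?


ρ = 27.83/49.83 = 0.5585
M/D/1: Lq = ρ²/(2(1−ρ)) = 0.3119/(2·0.4415) = 0.35325

Final: 0.35325


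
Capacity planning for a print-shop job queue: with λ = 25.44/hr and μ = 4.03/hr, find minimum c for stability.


Stability requires cμ > λ ⇔ c > λ/μ.
λ/μ = 25.44/4.03 = 6.3127
Minimum integer c = ⌊6.3127⌋ + 1 = 7
Check: 7·4.03 = 28.21 > 25.44, while 6·4.03 = 24.18 ≤ 25.44

Final: 7 servers


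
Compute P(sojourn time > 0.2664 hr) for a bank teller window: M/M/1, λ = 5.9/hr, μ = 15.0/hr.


W ~ Exponential(μ−λ) for M/M/1.
μ − λ = 15.0 − 5.9 = 9.1000
P(W > t) = e^{−(μ−λ)t} = e^{−2.4242} = 0.088545

Final: 0.088545


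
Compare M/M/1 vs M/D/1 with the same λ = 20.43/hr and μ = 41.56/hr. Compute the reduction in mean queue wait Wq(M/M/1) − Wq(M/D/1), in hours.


ρ = 20.43/41.56 = 0.4916
Wq(M/M/1) = ρ/(μ−λ) = 0.4916/21.13 = 0.02326 hr
Wq(M/D/1) = ρ/(2(μ−λ)) = 0.01163 hr
Savings = 0.02326 − 0.01163 = 0.01163 hr

Final: 0.01163 hr


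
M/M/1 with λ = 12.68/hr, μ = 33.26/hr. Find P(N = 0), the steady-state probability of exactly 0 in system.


ρ = 12.68/33.26 = 0.3812
P_n = (1−ρ)·ρ^n = (1 − 0.3812)·0.3812^0 = 0.6188·1.000000 = 0.618761

Final: 0.618761


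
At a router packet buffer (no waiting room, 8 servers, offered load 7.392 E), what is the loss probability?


B(c,a) = (a^c/c!) / Σ_{k=0}^{c} a^k/k!
a^8/8! = 221.093076
Σ terms (k=0..8): 1.00000 + 7.39200 + 27.32083 + 67.31853 + 124.40464 + 183.91982 + 226.58922 + 239.27822 + 221.09308 = 1098.316352
B = 221.093076/1098.316352 = 0.201302

Final: 0.201302


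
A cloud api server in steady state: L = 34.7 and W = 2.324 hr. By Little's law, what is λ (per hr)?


λ = L/W = 34.7/2.324 = 14.9312 /hr

Final: 14.9312 /hr


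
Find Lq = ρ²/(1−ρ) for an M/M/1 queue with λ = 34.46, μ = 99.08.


ρ = 34.46/99.08 = 0.3478
Lq = ρ²/(1−ρ) = 0.1210/0.6522 = 0.1855

Final: 0.1855


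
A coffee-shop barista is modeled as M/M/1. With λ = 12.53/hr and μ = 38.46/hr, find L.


ρ = λ/μ = 12.53/38.46 = 0.3258
L = ρ/(1−ρ) = 0.3258/(1 − 0.3258) = 0.3258/0.6742 = 0.4832

Final: 0.4832


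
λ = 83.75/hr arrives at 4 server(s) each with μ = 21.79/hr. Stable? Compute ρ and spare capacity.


Total capacity cμ = 4·21.79 = 87.16/hr
ρ = λ/(cμ) = 83.75/87.16 = 0.9609
Stable ⇔ ρ < 1: YES
Spare capacity = cμ − λ = 87.16 − 83.75 = 3.41/hr

Final: ρ = 0.9609; stable; margin = 3.41/hr


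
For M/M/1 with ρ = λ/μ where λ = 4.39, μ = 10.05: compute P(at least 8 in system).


ρ = 4.39/10.05 = 0.4368
P(N ≥ n) = ρ^n = 0.4368^8 = 0.001326

Final: 0.001326


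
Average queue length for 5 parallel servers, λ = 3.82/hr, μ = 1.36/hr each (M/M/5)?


a = λ/μ = 2.8088; ρ = a/5 = 0.5618
P₀ = 0.057587
Lq = P₀·a^c·ρ / (c!·(1−ρ)²) = 0.057587·174.83254·0.5618/(120·0.19205)
= 0.24542

Final: 0.24542


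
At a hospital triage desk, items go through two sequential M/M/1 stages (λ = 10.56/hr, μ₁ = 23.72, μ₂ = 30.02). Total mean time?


Each node sees arrival rate λ = 10.56/hr (tandem ⇒ throughput preserved).
W₁ = 1/(μ₁−λ) = 1/(23.72−10.56) = 0.07599 hr
W₂ = 1/(μ₂−λ) = 1/(30.02−10.56) = 0.05139 hr
W_total = W₁ + W₂ = 0.07599 + 0.05139 = 0.12738 hr

Final: 0.12738 hr


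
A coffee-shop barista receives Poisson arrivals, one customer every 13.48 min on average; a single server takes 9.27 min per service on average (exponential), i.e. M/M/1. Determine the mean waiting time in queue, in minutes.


λ = 60/13.48 = 4.4510 /hr
μ = 60/9.27 = 6.4725 /hr
ρ = λ/μ = 4.4510/6.4725 = 0.6877
Wq = ρ/(μ−λ) = 0.6877/(6.4725−4.4510) = 0.34019 hr
In minutes: 0.34019·60 = 20.412 min

Final: 20.412 min


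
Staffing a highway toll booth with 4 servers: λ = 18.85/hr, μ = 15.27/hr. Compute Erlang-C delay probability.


a = λ/μ = 1.2344; ρ = a/4 = 0.3086
P₀ = 0.289868 (from M/M/c formula)
C(c,a) = [a^c/(c!(1−ρ))]·P₀ = [2.32214/(24·0.6914)]·0.289868
= 0.13994·0.289868 = 0.040566

Final: 0.040566


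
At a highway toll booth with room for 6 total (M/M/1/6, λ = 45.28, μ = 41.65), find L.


ρ = 45.28/41.65 = 1.0872
L = ρ[1 − (K+1)ρ^K + Kρ^(K+1)] / [(1−ρ)(1−ρ^(K+1))]
Numerator: 1.0872·(1 − 7·1.651005 + 6·1.794898) = 0.230861
Denominator: (-0.08715)·(-0.794898) = 0.069279
L = 0.230861/0.069279 = 3.3323

Final: 3.3323


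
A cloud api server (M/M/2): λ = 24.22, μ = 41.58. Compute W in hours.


a = 0.5825; ρ = 0.2912; P₀ = 0.548892
Lq = P₀·a^c·ρ/(c!(1−ρ)²) = 0.05399
Wq = Lq/λ = 0.05399/24.22 = 0.002229 hr
W = Wq + 1/μ = 0.002229 + 0.02405 = 0.02628 hr

Final: 0.02628 hr


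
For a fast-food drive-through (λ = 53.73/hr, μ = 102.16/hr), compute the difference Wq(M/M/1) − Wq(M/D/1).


ρ = 53.73/102.16 = 0.5259
Wq(M/M/1) = ρ/(μ−λ) = 0.5259/48.43 = 0.01086 hr
Wq(M/D/1) = ρ/(2(μ−λ)) = 0.005430 hr
Savings = 0.01086 − 0.005430 = 0.005430 hr

Final: 0.005430 hr


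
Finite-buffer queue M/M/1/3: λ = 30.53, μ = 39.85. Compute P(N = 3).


ρ = λ/μ = 30.53/39.85 = 0.7661
P_K = (1−ρ)ρ^K/(1−ρ^(K+1)) = (0.2339·0.449672)/(1 − 0.344504)
= 0.105168/0.655496 = 0.160440

Final: 0.160440


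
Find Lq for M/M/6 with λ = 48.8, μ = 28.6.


a = λ/μ = 1.7063; ρ = a/6 = 0.2844
P₀ = 0.181436
Lq = P₀·a^c·ρ / (c!·(1−ρ)²) = 0.181436·24.67873·0.2844/(720·0.51211)
= 0.003453

Final: 0.003453


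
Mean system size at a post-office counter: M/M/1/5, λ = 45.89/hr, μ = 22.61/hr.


ρ = 45.89/22.61 = 2.0296
L = ρ[1 − (K+1)ρ^K + Kρ^(K+1)] / [(1−ρ)(1−ρ^(K+1))]
Numerator: 2.0296·(1 − 6·34.441930 + 5·69.904474) = 292.004892
Denominator: (-1.0296)·(-68.904474) = 70.946314
L = 292.004892/70.946314 = 4.1159

Final: 4.1159


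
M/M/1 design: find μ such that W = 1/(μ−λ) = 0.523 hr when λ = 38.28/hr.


W = 1/(μ−λ) ⇒ μ − λ = 1/W = 1/0.523 = 1.9120
μ = λ + 1/W = 38.28 + 1.9120 = 40.1920 per hr

Final: 40.1920 /hr


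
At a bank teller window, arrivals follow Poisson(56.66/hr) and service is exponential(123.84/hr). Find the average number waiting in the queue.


ρ = 56.66/123.84 = 0.4575
Lq = ρ²/(1−ρ) = 0.2093/0.5425 = 0.3859

Final: 0.3859


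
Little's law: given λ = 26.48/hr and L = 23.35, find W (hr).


W = L/λ = 23.35/26.48 = 0.8818 hr

Final: 0.8818 hr


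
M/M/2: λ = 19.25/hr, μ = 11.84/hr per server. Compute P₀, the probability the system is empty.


a = λ/μ = 19.25/11.84 = 1.6258; ρ = a/c = 0.8129
Σ_{k=0}^{1} a^k/k! (terms k=0..1) = 1.00000 + 1.62584 = 2.62584
Tail: a^2/(2!(1−ρ)) = 2.64337/(2·0.1871) = 7.06490
P₀ = 1/(2.62584 + 7.06490) = 1/9.69074 = 0.103191

Final: 0.103191


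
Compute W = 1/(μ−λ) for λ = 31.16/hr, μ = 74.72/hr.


W = 1/(μ−λ) = 1/(74.72 − 31.16) = 1/43.56 = 0.02296 hr

Final: 0.02296 hr


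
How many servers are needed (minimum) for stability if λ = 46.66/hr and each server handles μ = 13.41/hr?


Stability requires cμ > λ ⇔ c > λ/μ.
λ/μ = 46.66/13.41 = 3.4795
Minimum integer c = ⌊3.4795⌋ + 1 = 4
Check: 4·13.41 = 53.64 > 46.66, while 3·13.41 = 40.23 ≤ 46.66

Final: 4 servers


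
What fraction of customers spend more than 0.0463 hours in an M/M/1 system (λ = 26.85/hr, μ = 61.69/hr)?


W ~ Exponential(μ−λ) for M/M/1.
μ − λ = 61.69 − 26.85 = 34.8400
P(W > t) = e^{−(μ−λ)t} = e^{−1.6131} = 0.199271

Final: 0.199271


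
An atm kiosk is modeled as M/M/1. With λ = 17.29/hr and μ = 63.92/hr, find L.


ρ = λ/μ = 17.29/63.92 = 0.2705
L = ρ/(1−ρ) = 0.2705/(1 − 0.2705) = 0.2705/0.7295 = 0.3708

Final: 0.3708


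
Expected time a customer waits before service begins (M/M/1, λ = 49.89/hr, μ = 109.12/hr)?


ρ = 49.89/109.12 = 0.4572
Wq = ρ/(μ−λ) = 0.4572/(109.12 − 49.89) = 0.4572/59.23 = 0.007719 hr

Final: 0.007719 hr


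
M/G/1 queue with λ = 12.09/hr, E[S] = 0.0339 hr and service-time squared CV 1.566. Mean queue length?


ρ = λ·E[S] = 12.09·0.0339 = 0.4099
Lq = ρ²(1+C_s²)/(2(1−ρ)) = 0.1680·(1+1.566)/(2·0.5901)
= 0.1680·2.5660/1.1803 = 0.36519

Final: 0.36519


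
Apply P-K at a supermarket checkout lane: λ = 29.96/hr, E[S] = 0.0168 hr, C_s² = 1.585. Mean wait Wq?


ρ = λ·E[S] = 29.96·0.0168 = 0.5033
E[S²] = E[S]²(1+C_s²) = 0.0168²·(1+1.585) = 0.0007296
Wq = λ·E[S²]/(2(1−ρ)) = 29.96·0.0007296/(2·0.4967) = 0.02200 hr

Final: 0.02200 hr


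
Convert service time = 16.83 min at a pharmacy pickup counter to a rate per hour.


μ = 1/(service time) in consistent units.
1 hour = 60 min, so μ = 60/16.83 = 3.5651 per hour

Final: 3.5651 /hr


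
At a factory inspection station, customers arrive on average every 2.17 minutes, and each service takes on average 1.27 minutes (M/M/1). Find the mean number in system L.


λ = 60/2.17 = 27.6498 /hr
μ = 60/1.27 = 47.2441 /hr
ρ = λ/μ = 27.6498/47.2441 = 0.5853
L = ρ/(1−ρ) = 0.5853/0.4147 = 1.4111

Final: 1.4111


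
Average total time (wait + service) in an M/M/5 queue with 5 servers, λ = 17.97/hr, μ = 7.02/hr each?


a = 2.5598; ρ = 0.5120; P₀ = 0.075201
Lq = P₀·a^c·ρ/(c!(1−ρ)²) = 0.14806
Wq = Lq/λ = 0.14806/17.97 = 0.008239 hr
W = Wq + 1/μ = 0.008239 + 0.14245 = 0.15069 hr

Final: 0.15069 hr


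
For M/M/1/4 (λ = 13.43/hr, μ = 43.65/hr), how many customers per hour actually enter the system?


ρ = 0.3077; P_K = (1−ρ)ρ^4/(1−ρ^5) = 0.006221
λ_eff = λ(1 − P_K) = 13.43·(1 − 0.006221) = 13.43·0.993779 = 13.3464 /hr

Final: 13.3464 /hr


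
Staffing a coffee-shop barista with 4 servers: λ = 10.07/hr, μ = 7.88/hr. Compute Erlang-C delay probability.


a = λ/μ = 1.2779; ρ = a/4 = 0.3195
P₀ = 0.277349 (from M/M/c formula)
C(c,a) = [a^c/(c!(1−ρ))]·P₀ = [2.66694/(24·0.6805)]·0.277349
= 0.16329·0.277349 = 0.045288

Final: 0.045288


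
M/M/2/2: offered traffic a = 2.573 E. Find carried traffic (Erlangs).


B(2,2.573) = 0.480907 (Erlang-B)
Carried load = a(1 − B) = 2.573·(1 − 0.480907) = 2.573·0.519093 = 1.3356 E

Final: 1.3356 Erlangs


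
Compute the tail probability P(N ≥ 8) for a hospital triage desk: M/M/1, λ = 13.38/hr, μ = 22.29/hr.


ρ = 13.38/22.29 = 0.6003
P(N ≥ n) = ρ^n = 0.6003^8 = 0.016857

Final: 0.016857


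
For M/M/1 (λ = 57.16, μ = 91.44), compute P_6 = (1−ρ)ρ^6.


ρ = 57.16/91.44 = 0.6251
P_n = (1−ρ)·ρ^n = (1 − 0.6251)·0.6251^6 = 0.3749·0.059667 = 0.022369

Final: 0.022369


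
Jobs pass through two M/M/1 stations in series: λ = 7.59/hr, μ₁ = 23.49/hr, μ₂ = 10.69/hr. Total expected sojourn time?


Each node sees arrival rate λ = 7.59/hr (tandem ⇒ throughput preserved).
W₁ = 1/(μ₁−λ) = 1/(23.49−7.59) = 0.06289 hr
W₂ = 1/(μ₂−λ) = 1/(10.69−7.59) = 0.32258 hr
W_total = W₁ + W₂ = 0.06289 + 0.32258 = 0.38547 hr

Final: 0.38547 hr


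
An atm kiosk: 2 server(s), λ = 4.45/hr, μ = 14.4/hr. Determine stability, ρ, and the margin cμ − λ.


Total capacity cμ = 2·14.4 = 28.80/hr
ρ = λ/(cμ) = 4.45/28.80 = 0.1545
Stable ⇔ ρ < 1: YES
Spare capacity = cμ − λ = 28.80 − 4.45 = 24.35/hr

Final: ρ = 0.1545; stable; margin = 24.35/hr


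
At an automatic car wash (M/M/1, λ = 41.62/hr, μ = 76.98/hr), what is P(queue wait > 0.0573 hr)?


ρ = 41.62/76.98 = 0.5407
P(Wq > t) = ρ·e^{−(μ−λ)t} = 0.5407·e^{−2.0261}
= 0.5407·0.131845 = 0.071283

Final: 0.071283


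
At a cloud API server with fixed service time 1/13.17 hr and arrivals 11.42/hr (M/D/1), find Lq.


ρ = 11.42/13.17 = 0.8671
M/D/1: Lq = ρ²/(2(1−ρ)) = 0.7519/(2·0.1329) = 2.82930

Final: 2.82930


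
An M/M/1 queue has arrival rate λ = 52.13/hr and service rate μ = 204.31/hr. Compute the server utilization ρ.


ρ = λ/μ = 52.13/204.31 = 0.2552

Final: 0.2552


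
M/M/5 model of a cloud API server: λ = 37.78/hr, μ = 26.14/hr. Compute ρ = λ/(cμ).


ρ = λ/(cμ) = 37.78/(5·26.14) = 37.78/130.70 = 0.2891

Final: 0.2891


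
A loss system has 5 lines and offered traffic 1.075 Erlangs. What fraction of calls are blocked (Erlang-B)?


B(c,a) = (a^c/c!) / Σ_{k=0}^{c} a^k/k!
a^5/5! = 0.011964
Σ terms (k=0..5): 1.00000 + 1.07500 + 0.57781 + 0.20705 + 0.05564 + 0.01196 = 2.927470
B = 0.011964/2.927470 = 0.004087

Final: 0.004087


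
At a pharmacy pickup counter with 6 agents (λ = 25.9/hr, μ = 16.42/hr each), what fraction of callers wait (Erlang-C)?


a = λ/μ = 1.5773; ρ = a/6 = 0.2629
P₀ = 0.206452 (from M/M/c formula)
C(c,a) = [a^c/(c!(1−ρ))]·P₀ = [15.40138/(720·0.7371)]·0.206452
= 0.02902·0.206452 = 0.005991

Final: 0.005991


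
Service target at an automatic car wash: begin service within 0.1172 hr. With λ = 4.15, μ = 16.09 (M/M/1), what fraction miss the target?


ρ = 4.15/16.09 = 0.2579
P(Wq > t) = ρ·e^{−(μ−λ)t} = 0.2579·e^{−1.3994}
= 0.2579·0.246753 = 0.063644

Final: 0.063644


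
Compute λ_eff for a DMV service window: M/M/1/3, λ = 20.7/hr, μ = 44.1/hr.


ρ = 0.4694; P_K = (1−ρ)ρ^3/(1−ρ^4) = 0.057674
λ_eff = λ(1 − P_K) = 20.7·(1 − 0.057674) = 20.7·0.942326 = 19.5061 /hr

Final: 19.5061 /hr


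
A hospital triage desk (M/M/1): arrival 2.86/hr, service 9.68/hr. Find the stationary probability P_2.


ρ = 2.86/9.68 = 0.2955
P_n = (1−ρ)·ρ^n = (1 − 0.2955)·0.2955^2 = 0.7045·0.087293 = 0.061502

Final: 0.061502


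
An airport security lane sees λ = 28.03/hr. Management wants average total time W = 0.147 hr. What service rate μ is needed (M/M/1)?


W = 1/(μ−λ) ⇒ μ − λ = 1/W = 1/0.147 = 6.8027
μ = λ + 1/W = 28.03 + 6.8027 = 34.8327 per hr

Final: 34.8327 /hr


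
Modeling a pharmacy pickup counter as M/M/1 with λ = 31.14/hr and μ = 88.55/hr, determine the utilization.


ρ = λ/μ = 31.14/88.55 = 0.3517

Final: 0.3517


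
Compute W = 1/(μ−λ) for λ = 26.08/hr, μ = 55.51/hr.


W = 1/(μ−λ) = 1/(55.51 − 26.08) = 1/29.43 = 0.03398 hr

Final: 0.03398 hr


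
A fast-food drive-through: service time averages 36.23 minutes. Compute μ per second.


μ = 1/(service time) in consistent units.
1 second = 0.0166667 min, so μ = 0.0166667/36.23 = 0.0004600 per second

Final: 0.0004600 /sec


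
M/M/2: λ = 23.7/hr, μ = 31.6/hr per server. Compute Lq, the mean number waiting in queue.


a = λ/μ = 0.7500; ρ = a/2 = 0.3750
P₀ = 0.454545
Lq = P₀·a^c·ρ / (c!·(1−ρ)²) = 0.454545·0.56250·0.3750/(2·0.39062)
= 0.12273

Final: 0.12273


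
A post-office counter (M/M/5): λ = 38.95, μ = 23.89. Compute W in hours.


a = 1.6304; ρ = 0.3261; P₀ = 0.195364
Lq = P₀·a^c·ρ/(c!(1−ρ)²) = 0.01347
Wq = Lq/λ = 0.01347/38.95 = 0.0003457 hr
W = Wq + 1/μ = 0.0003457 + 0.04186 = 0.04220 hr

Final: 0.04220 hr


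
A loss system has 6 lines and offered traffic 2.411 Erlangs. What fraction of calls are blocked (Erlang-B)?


B(c,a) = (a^c/c!) / Σ_{k=0}^{c} a^k/k!
a^6/6! = 0.272804
Σ terms (k=0..6): 1.00000 + 2.41100 + 2.90646 + 2.33583 + 1.40792 + 0.67890 + 0.27280 = 11.012907
B = 0.272804/11.012907 = 0.024771

Final: 0.024771


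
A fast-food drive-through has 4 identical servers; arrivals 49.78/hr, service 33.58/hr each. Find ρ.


ρ = λ/(cμ) = 49.78/(4·33.58) = 49.78/134.32 = 0.3706

Final: 0.3706


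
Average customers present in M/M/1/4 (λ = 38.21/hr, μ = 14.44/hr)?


ρ = 38.21/14.44 = 2.6461
L = ρ[1 − (K+1)ρ^K + Kρ^(K+1)] / [(1−ρ)(1−ρ^(K+1))]
Numerator: 2.6461·(1 − 5·49.027458 + 4·129.732630) = 727.136377
Denominator: (-1.6461)·(-128.732630) = 211.909599
L = 727.136377/211.909599 = 3.4314

Final: 3.4314


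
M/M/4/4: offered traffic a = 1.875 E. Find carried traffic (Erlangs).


B(4,1.875) = 0.082445 (Erlang-B)
Carried load = a(1 − B) = 1.875·(1 − 0.082445) = 1.875·0.917555 = 1.7204 E

Final: 1.7204 Erlangs


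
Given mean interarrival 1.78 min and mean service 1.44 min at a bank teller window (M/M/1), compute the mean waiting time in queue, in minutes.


λ = 60/1.78 = 33.7079 /hr
μ = 60/1.44 = 41.6667 /hr
ρ = λ/μ = 33.7079/41.6667 = 0.8090
Wq = ρ/(μ−λ) = 0.8090/(41.6667−33.7079) = 0.10165 hr
In minutes: 0.10165·60 = 6.099 min

Final: 6.099 min


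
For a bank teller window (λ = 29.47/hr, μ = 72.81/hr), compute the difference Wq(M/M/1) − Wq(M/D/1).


ρ = 29.47/72.81 = 0.4048
Wq(M/M/1) = ρ/(μ−λ) = 0.4048/43.34 = 0.009339 hr
Wq(M/D/1) = ρ/(2(μ−λ)) = 0.004669 hr
Savings = 0.009339 − 0.004669 = 0.004669 hr

Final: 0.004669 hr


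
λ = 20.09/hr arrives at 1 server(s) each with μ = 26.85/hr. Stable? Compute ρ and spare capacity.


Total capacity cμ = 1·26.85 = 26.85/hr
ρ = λ/(cμ) = 20.09/26.85 = 0.7482
Stable ⇔ ρ < 1: YES
Spare capacity = cμ − λ = 26.85 − 20.09 = 6.76/hr

Final: ρ = 0.7482; stable; margin = 6.76/hr


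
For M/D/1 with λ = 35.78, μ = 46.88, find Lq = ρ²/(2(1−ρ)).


ρ = 35.78/46.88 = 0.7632
M/D/1: Lq = ρ²/(2(1−ρ)) = 0.5825/(2·0.2368) = 1.23010

Final: 1.23010


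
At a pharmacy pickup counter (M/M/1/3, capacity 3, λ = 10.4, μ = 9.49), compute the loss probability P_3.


ρ = λ/μ = 10.4/9.49 = 1.0959
P_K = (1−ρ)ρ^K/(1−ρ^(K+1)) = (-0.09589·1.316138)/(1 − 1.442343)
= -0.126205/-0.442343 = 0.285310

Final: 0.285310


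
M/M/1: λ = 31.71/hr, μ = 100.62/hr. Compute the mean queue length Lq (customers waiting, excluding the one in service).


ρ = 31.71/100.62 = 0.3151
Lq = ρ²/(1−ρ) = 0.09932/0.6849 = 0.1450

Final: 0.1450


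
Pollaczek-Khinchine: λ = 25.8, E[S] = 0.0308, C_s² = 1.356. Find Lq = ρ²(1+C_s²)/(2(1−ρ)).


ρ = λ·E[S] = 25.8·0.0308 = 0.7946
Lq = ρ²(1+C_s²)/(2(1−ρ)) = 0.6315·(1+1.356)/(2·0.2054)
= 0.6315·2.3560/0.4107 = 3.62218

Final: 3.62218


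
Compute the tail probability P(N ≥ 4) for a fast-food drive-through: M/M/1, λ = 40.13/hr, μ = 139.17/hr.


ρ = 40.13/139.17 = 0.2884
P(N ≥ n) = ρ^n = 0.2884^4 = 0.006913

Final: 0.006913


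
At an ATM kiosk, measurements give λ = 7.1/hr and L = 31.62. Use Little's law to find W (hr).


W = L/λ = 31.62/7.1 = 4.4535 hr

Final: 4.4535 hr


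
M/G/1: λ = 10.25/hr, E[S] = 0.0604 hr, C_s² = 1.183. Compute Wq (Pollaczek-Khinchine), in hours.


ρ = λ·E[S] = 10.25·0.0604 = 0.6191
E[S²] = E[S]²(1+C_s²) = 0.0604²·(1+1.183) = 0.007964
Wq = λ·E[S²]/(2(1−ρ)) = 10.25·0.007964/(2·0.3809) = 0.10715 hr

Final: 0.10715 hr


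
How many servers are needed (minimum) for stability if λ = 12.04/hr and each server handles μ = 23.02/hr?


Stability requires cμ > λ ⇔ c > λ/μ.
λ/μ = 12.04/23.02 = 0.5230
Minimum integer c = ⌊0.5230⌋ + 1 = 1
Check: 1·23.02 = 23.02 > 12.04, while 0·23.02 = 0.00 ≤ 12.04

Final: 1 servers


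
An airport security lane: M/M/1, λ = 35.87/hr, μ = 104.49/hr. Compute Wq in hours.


ρ = 35.87/104.49 = 0.3433
Wq = ρ/(μ−λ) = 0.3433/(104.49 − 35.87) = 0.3433/68.62 = 0.005003 hr

Final: 0.005003 hr


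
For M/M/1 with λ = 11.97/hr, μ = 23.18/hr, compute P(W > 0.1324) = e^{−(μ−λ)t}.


W ~ Exponential(μ−λ) for M/M/1.
μ − λ = 23.18 − 11.97 = 11.2100
P(W > t) = e^{−(μ−λ)t} = e^{−1.4842} = 0.226683

Final: 0.226683


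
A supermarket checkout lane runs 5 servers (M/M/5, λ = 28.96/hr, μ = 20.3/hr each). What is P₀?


a = λ/μ = 28.96/20.3 = 1.4266; ρ = a/c = 0.2853
Σ_{k=0}^{4} a^k/k! (terms k=0..4) = 1.00000 + 1.42660 + 1.01760 + 0.48390 + 0.17258 = 4.10068
Tail: a^5/(5!(1−ρ)) = 5.90898/(120·0.7147) = 0.06890
P₀ = 1/(4.10068 + 0.06890) = 1/4.16958 = 0.239832

Final: 0.239832


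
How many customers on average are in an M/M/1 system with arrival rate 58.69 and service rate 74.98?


ρ = λ/μ = 58.69/74.98 = 0.7827
L = ρ/(1−ρ) = 0.7827/(1 − 0.7827) = 0.7827/0.2173 = 3.6028

Final: 3.6028


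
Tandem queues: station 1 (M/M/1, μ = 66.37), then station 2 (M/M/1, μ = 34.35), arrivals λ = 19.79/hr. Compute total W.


Each node sees arrival rate λ = 19.79/hr (tandem ⇒ throughput preserved).
W₁ = 1/(μ₁−λ) = 1/(66.37−19.79) = 0.02147 hr
W₂ = 1/(μ₂−λ) = 1/(34.35−19.79) = 0.06868 hr
W_total = W₁ + W₂ = 0.02147 + 0.06868 = 0.09015 hr

Final: 0.09015 hr


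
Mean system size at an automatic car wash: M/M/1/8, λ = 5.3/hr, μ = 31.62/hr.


ρ = 5.3/31.62 = 0.1676
L = ρ[1 − (K+1)ρ^K + Kρ^(K+1)] / [(1−ρ)(1−ρ^(K+1))]
Numerator: 0.1676·(1 − 9·0.0000006230 + 8·0.0000001044) = 0.167615
Denominator: (0.8324)·(1.000000) = 0.832384
L = 0.167615/0.832384 = 0.2014

Final: 0.2014


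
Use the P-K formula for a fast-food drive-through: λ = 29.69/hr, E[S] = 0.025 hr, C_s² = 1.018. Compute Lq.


ρ = λ·E[S] = 29.69·0.025 = 0.7423
Lq = ρ²(1+C_s²)/(2(1−ρ)) = 0.5509·(1+1.018)/(2·0.2577)
= 0.5509·2.0180/0.5155 = 2.15672

Final: 2.15672


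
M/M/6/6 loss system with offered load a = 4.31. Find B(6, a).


B(c,a) = (a^c/c!) / Σ_{k=0}^{c} a^k/k!
a^6/6! = 8.902892
Σ terms (k=0..6): 1.00000 + 4.31000 + 9.28805 + 13.34383 + 14.37798 + 12.39382 + 8.90289 = 63.616571
B = 8.902892/63.616571 = 0.139946

Final: 0.139946


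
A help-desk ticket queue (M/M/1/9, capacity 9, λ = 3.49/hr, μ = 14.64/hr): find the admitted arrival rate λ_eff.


ρ = 0.2384; P_K = (1−ρ)ρ^9/(1−ρ^10) = 0.000001894
λ_eff = λ(1 − P_K) = 3.49·(1 − 0.000001894) = 3.49·0.999998 = 3.4900 /hr

Final: 3.4900 /hr


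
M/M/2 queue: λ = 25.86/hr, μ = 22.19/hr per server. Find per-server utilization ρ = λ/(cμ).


ρ = λ/(cμ) = 25.86/(2·22.19) = 25.86/44.38 = 0.5827

Final: 0.5827


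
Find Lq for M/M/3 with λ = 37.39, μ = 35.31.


a = λ/μ = 1.0589; ρ = a/3 = 0.3530
P₀ = 0.341835
Lq = P₀·a^c·ρ / (c!·(1−ρ)²) = 0.341835·1.18733·0.3530/(6·0.41865)
= 0.05703

Final: 0.05703


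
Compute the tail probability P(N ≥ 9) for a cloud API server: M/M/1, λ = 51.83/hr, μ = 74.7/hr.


ρ = 51.83/74.7 = 0.6938
P(N ≥ n) = ρ^n = 0.6938^9 = 0.037269

Final: 0.037269


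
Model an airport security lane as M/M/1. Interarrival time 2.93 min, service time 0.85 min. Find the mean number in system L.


λ = 60/2.93 = 20.4778 /hr
μ = 60/0.85 = 70.5882 /hr
ρ = λ/μ = 20.4778/70.5882 = 0.2901
L = ρ/(1−ρ) = 0.2901/0.7099 = 0.4087

Final: 0.4087


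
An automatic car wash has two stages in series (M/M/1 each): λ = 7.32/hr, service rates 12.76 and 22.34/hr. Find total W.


Each node sees arrival rate λ = 7.32/hr (tandem ⇒ throughput preserved).
W₁ = 1/(μ₁−λ) = 1/(12.76−7.32) = 0.18382 hr
W₂ = 1/(μ₂−λ) = 1/(22.34−7.32) = 0.06658 hr
W_total = W₁ + W₂ = 0.18382 + 0.06658 = 0.25040 hr

Final: 0.25040 hr


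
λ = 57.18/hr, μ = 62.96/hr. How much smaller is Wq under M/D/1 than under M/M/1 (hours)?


ρ = 57.18/62.96 = 0.9082
Wq(M/M/1) = ρ/(μ−λ) = 0.9082/5.78 = 0.15713 hr
Wq(M/D/1) = ρ/(2(μ−λ)) = 0.07856 hr
Savings = 0.15713 − 0.07856 = 0.07856 hr

Final: 0.07856 hr


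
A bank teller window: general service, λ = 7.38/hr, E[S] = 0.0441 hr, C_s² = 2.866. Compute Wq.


ρ = λ·E[S] = 7.38·0.0441 = 0.3255
E[S²] = E[S]²(1+C_s²) = 0.0441²·(1+2.866) = 0.007519
Wq = λ·E[S²]/(2(1−ρ)) = 7.38·0.007519/(2·0.6745) = 0.04113 hr

Final: 0.04113 hr


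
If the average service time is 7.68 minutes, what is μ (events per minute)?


μ = 1/(service time) in consistent units.
1 minute = 1 min, so μ = 1/7.68 = 0.1302 per minute

Final: 0.1302 /min


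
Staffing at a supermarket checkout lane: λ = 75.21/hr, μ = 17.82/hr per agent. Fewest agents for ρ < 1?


Stability requires cμ > λ ⇔ c > λ/μ.
λ/μ = 75.21/17.82 = 4.2205
Minimum integer c = ⌊4.2205⌋ + 1 = 5
Check: 5·17.82 = 89.10 > 75.21, while 4·17.82 = 71.28 ≤ 75.21

Final: 5 servers


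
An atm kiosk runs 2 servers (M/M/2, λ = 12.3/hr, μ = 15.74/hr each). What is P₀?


a = λ/μ = 12.3/15.74 = 0.7814; ρ = a/c = 0.3907
Σ_{k=0}^{1} a^k/k! (terms k=0..1) = 1.00000 + 0.78145 = 1.78145
Tail: a^2/(2!(1−ρ)) = 0.61066/(2·0.6093) = 0.50114
P₀ = 1/(1.78145 + 0.50114) = 1/2.28259 = 0.438100

Final: 0.438100


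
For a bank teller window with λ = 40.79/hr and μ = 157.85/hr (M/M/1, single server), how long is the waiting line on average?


ρ = 40.79/157.85 = 0.2584
Lq = ρ²/(1−ρ) = 0.06678/0.7416 = 0.09004

Final: 0.09004


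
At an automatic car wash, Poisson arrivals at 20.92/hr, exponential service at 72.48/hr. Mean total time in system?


W = 1/(μ−λ) = 1/(72.48 − 20.92) = 1/51.56 = 0.01939 hr

Final: 0.01939 hr


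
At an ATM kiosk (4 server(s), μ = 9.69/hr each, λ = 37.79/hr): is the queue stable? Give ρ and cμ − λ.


Total capacity cμ = 4·9.69 = 38.76/hr
ρ = λ/(cμ) = 37.79/38.76 = 0.9750
Stable ⇔ ρ < 1: YES
Spare capacity = cμ − λ = 38.76 − 37.79 = 0.97/hr

Final: ρ = 0.9750; stable; margin = 0.97/hr


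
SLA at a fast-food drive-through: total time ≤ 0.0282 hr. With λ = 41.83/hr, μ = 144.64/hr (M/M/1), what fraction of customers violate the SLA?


W ~ Exponential(μ−λ) for M/M/1.
μ − λ = 144.64 − 41.83 = 102.8100
P(W > t) = e^{−(μ−λ)t} = e^{−2.8992} = 0.055065

Final: 0.055065


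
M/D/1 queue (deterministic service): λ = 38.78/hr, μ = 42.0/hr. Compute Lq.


ρ = 38.78/42.0 = 0.9233
M/D/1: Lq = ρ²/(2(1−ρ)) = 0.8525/(2·0.07667) = 5.56007

Final: 5.56007


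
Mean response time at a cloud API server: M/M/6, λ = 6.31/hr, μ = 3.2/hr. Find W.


a = 1.9719; ρ = 0.3286; P₀ = 0.139007
Lq = P₀·a^c·ρ/(c!(1−ρ)²) = 0.008276
Wq = Lq/λ = 0.008276/6.31 = 0.001312 hr
W = Wq + 1/μ = 0.001312 + 0.31250 = 0.31381 hr

Final: 0.31381 hr


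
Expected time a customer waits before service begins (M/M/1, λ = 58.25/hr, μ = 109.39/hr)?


ρ = 58.25/109.39 = 0.5325
Wq = ρ/(μ−λ) = 0.5325/(109.39 − 58.25) = 0.5325/51.14 = 0.01041 hr

Final: 0.01041 hr


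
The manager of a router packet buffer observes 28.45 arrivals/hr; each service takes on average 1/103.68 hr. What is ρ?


ρ = λ/μ = 28.45/103.68 = 0.2744

Final: 0.2744


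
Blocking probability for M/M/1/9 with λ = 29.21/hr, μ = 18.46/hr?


ρ = λ/μ = 29.21/18.46 = 1.5823
P_K = (1−ρ)ρ^K/(1−ρ^(K+1)) = (-0.5823·62.186876)/(1 − 98.400794)
= -36.213918/-97.400794 = 0.371803

Final: 0.371803


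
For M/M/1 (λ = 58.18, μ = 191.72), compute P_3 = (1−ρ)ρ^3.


ρ = 58.18/191.72 = 0.3035
P_n = (1−ρ)·ρ^n = (1 − 0.3035)·0.3035^3 = 0.6965·0.027946 = 0.019465

Final: 0.019465


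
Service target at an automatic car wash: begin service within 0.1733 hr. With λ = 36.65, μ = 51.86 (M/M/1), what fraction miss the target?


ρ = 36.65/51.86 = 0.7067
P(Wq > t) = ρ·e^{−(μ−λ)t} = 0.7067·e^{−2.6359}
= 0.7067·0.071655 = 0.050639

Final: 0.050639


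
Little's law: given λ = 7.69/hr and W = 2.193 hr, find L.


L = λW = 7.69·2.193 = 16.8642

Final: 16.8642


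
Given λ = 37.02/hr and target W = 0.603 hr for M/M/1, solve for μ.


W = 1/(μ−λ) ⇒ μ − λ = 1/W = 1/0.603 = 1.6584
μ = λ + 1/W = 37.02 + 1.6584 = 38.6784 per hr

Final: 38.6784 /hr


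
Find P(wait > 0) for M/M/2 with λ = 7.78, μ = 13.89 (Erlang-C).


a = λ/μ = 0.5601; ρ = a/2 = 0.2801
P₀ = 0.562430 (from M/M/c formula)
C(c,a) = [a^c/(c!(1−ρ))]·P₀ = [0.31373/(2·0.7199)]·0.562430
= 0.21788·0.562430 = 0.122545

Final: 0.122545


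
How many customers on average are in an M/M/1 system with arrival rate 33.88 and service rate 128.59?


ρ = λ/μ = 33.88/128.59 = 0.2635
L = ρ/(1−ρ) = 0.2635/(1 − 0.2635) = 0.2635/0.7365 = 0.3577

Final: 0.3577


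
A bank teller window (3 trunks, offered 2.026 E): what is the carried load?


B(3,2.026) = 0.214409 (Erlang-B)
Carried load = a(1 − B) = 2.026·(1 − 0.214409) = 2.026·0.785591 = 1.5916 E

Final: 1.5916 Erlangs


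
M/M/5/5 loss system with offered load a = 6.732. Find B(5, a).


B(c,a) = (a^c/c!) / Σ_{k=0}^{c} a^k/k!
a^5/5! = 115.223030
Σ terms (k=0..5): 1.00000 + 6.73200 + 22.65991 + 50.84884 + 85.57860 + 115.22303 = 282.042386
B = 115.223030/282.042386 = 0.408531

Final: 0.408531


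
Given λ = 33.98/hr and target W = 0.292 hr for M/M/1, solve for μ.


W = 1/(μ−λ) ⇒ μ − λ = 1/W = 1/0.292 = 3.4247
μ = λ + 1/W = 33.98 + 3.4247 = 37.4047 per hr

Final: 37.4047 /hr


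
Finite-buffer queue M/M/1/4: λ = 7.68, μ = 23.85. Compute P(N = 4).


ρ = λ/μ = 7.68/23.85 = 0.3220
P_K = (1−ρ)ρ^K/(1−ρ^(K+1)) = (0.6780·0.010752)/(1 − 0.003462)
= 0.007290/0.996538 = 0.007315

Final: 0.007315


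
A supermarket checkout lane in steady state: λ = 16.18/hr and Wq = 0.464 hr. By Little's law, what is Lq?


Lq = λWq = 16.18·0.464 = 7.5075

Final: 7.5075


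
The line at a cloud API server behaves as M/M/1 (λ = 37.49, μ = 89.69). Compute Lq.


ρ = 37.49/89.69 = 0.4180
Lq = ρ²/(1−ρ) = 0.1747/0.5820 = 0.3002

Final: 0.3002


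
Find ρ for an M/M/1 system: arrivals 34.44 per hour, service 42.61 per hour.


ρ = λ/μ = 34.44/42.61 = 0.8083

Final: 0.8083


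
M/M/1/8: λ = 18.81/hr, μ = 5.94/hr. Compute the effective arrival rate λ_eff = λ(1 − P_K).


ρ = 3.1667; P_K = (1−ρ)ρ^8/(1−ρ^9) = 0.684232
λ_eff = λ(1 − P_K) = 18.81·(1 − 0.684232) = 18.81·0.315768 = 5.9396 /hr

Final: 5.9396 /hr


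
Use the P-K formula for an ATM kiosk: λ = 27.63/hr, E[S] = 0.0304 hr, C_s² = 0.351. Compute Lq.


ρ = λ·E[S] = 27.63·0.0304 = 0.8400
Lq = ρ²(1+C_s²)/(2(1−ρ)) = 0.7055·(1+0.351)/(2·0.1600)
= 0.7055·1.3510/0.3201 = 2.97772

Final: 2.97772


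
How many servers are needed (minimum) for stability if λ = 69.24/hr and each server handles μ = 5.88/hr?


Stability requires cμ > λ ⇔ c > λ/μ.
λ/μ = 69.24/5.88 = 11.7755
Minimum integer c = ⌊11.7755⌋ + 1 = 12
Check: 12·5.88 = 70.56 > 69.24, while 11·5.88 = 64.68 ≤ 69.24

Final: 12 servers


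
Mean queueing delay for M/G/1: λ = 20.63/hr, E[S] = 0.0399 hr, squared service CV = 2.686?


ρ = λ·E[S] = 20.63·0.0399 = 0.8231
E[S²] = E[S]²(1+C_s²) = 0.0399²·(1+2.686) = 0.005868
Wq = λ·E[S²]/(2(1−ρ)) = 20.63·0.005868/(2·0.1769) = 0.34224 hr

Final: 0.34224 hr


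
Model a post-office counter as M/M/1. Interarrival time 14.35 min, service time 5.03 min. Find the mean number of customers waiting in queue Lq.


λ = 60/14.35 = 4.1812 /hr
μ = 60/5.03 = 11.9284 /hr
ρ = λ/μ = 4.1812/11.9284 = 0.3505
Lq = ρ²/(1−ρ) = 0.1229/0.6495 = 0.1892

Final: 0.1892


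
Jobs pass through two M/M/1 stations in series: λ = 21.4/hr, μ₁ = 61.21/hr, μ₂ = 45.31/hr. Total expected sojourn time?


Each node sees arrival rate λ = 21.4/hr (tandem ⇒ throughput preserved).
W₁ = 1/(μ₁−λ) = 1/(61.21−21.4) = 0.02512 hr
W₂ = 1/(μ₂−λ) = 1/(45.31−21.4) = 0.04182 hr
W_total = W₁ + W₂ = 0.02512 + 0.04182 = 0.06694 hr

Final: 0.06694 hr


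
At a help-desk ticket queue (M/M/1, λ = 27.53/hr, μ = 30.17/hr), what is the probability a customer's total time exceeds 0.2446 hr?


W ~ Exponential(μ−λ) for M/M/1.
μ − λ = 30.17 − 27.53 = 2.6400
P(W > t) = e^{−(μ−λ)t} = e^{−0.6457} = 0.524272

Final: 0.524272


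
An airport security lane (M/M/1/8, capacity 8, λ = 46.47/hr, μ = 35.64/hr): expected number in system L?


ρ = 46.47/35.64 = 1.3039
L = ρ[1 − (K+1)ρ^K + Kρ^(K+1)] / [(1−ρ)(1−ρ^(K+1))]
Numerator: 1.3039·(1 − 9·8.353718 + 8·10.892180) = 16.890324
Denominator: (-0.3039)·(-9.892180) = 3.005957
L = 16.890324/3.005957 = 5.6190

Final: 5.6190


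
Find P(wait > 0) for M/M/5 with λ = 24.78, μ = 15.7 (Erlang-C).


a = λ/μ = 1.5783; ρ = a/5 = 0.3157
P₀ = 0.205884 (from M/M/c formula)
C(c,a) = [a^c/(c!(1−ρ))]·P₀ = [9.79509/(120·0.6843)]·0.205884
= 0.11928·0.205884 = 0.024557

Final: 0.024557


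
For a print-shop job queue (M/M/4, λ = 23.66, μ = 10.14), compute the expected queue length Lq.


a = λ/μ = 2.3333; ρ = a/4 = 0.5833
P₀ = 0.089790
Lq = P₀·a^c·ρ / (c!·(1−ρ)²) = 0.089790·29.64198·0.5833/(24·0.17361)
= 0.37262

Final: 0.37262


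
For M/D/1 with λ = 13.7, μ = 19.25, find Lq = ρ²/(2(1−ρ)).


ρ = 13.7/19.25 = 0.7117
M/D/1: Lq = ρ²/(2(1−ρ)) = 0.5065/(2·0.2883) = 0.87839

Final: 0.87839


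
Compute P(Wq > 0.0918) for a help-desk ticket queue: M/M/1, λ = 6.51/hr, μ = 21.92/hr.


ρ = 6.51/21.92 = 0.2970
P(Wq > t) = ρ·e^{−(μ−λ)t} = 0.2970·e^{−1.4146}
= 0.2970·0.243014 = 0.072172

Final: 0.072172


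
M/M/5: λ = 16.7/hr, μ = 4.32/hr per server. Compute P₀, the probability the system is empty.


a = λ/μ = 16.7/4.32 = 3.8657; ρ = a/c = 0.7731
Σ_{k=0}^{4} a^k/k! (terms k=0..4) = 1.00000 + 3.86574 + 7.47198 + 9.62824 + 9.30507 = 31.27103
Tail: a^5/(5!(1−ρ)) = 863.30374/(120·0.2269) = 31.71320
P₀ = 1/(31.27103 + 31.71320) = 1/62.98423 = 0.015877

Final: 0.015877


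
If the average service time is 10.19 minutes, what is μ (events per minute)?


μ = 1/(service time) in consistent units.
1 minute = 1 min, so μ = 1/10.19 = 0.09814 per minute

Final: 0.09814 /min


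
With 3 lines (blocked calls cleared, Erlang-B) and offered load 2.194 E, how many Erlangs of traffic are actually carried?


B(3,2.194) = 0.239123 (Erlang-B)
Carried load = a(1 − B) = 2.194·(1 − 0.239123) = 2.194·0.760877 = 1.6694 E

Final: 1.6694 Erlangs


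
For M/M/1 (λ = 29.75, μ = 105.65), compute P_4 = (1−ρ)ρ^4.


ρ = 29.75/105.65 = 0.2816
P_n = (1−ρ)·ρ^n = (1 − 0.2816)·0.2816^4 = 0.7184·0.006287 = 0.004517

Final: 0.004517


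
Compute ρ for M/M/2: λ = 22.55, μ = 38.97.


ρ = λ/(cμ) = 22.55/(2·38.97) = 22.55/77.94 = 0.2893

Final: 0.2893


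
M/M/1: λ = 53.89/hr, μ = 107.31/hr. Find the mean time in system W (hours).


W = 1/(μ−λ) = 1/(107.31 − 53.89) = 1/53.42 = 0.01872 hr

Final: 0.01872 hr


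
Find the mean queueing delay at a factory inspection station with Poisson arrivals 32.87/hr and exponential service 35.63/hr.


ρ = 32.87/35.63 = 0.9225
Wq = ρ/(μ−λ) = 0.9225/(35.63 − 32.87) = 0.9225/2.76 = 0.3343 hr

Final: 0.3343 hr


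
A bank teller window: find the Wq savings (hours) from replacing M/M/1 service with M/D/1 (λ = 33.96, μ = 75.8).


ρ = 33.96/75.8 = 0.4480
Wq(M/M/1) = ρ/(μ−λ) = 0.4480/41.84 = 0.01071 hr
Wq(M/D/1) = ρ/(2(μ−λ)) = 0.005354 hr
Savings = 0.01071 − 0.005354 = 0.005354 hr

Final: 0.005354 hr


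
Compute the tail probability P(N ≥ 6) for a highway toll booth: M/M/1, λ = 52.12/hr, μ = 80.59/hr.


ρ = 52.12/80.59 = 0.6467
P(N ≥ n) = ρ^n = 0.6467^6 = 0.073171

Final: 0.073171


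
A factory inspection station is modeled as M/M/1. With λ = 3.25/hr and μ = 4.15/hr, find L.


ρ = λ/μ = 3.25/4.15 = 0.7831
L = ρ/(1−ρ) = 0.7831/(1 − 0.7831) = 0.7831/0.2169 = 3.6111

Final: 3.6111


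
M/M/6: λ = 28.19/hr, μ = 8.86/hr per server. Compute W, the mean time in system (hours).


a = 3.1817; ρ = 0.5303; P₀ = 0.040541
Lq = P₀·a^c·ρ/(c!(1−ρ)²) = 0.14040
Wq = Lq/λ = 0.14040/28.19 = 0.004981 hr
W = Wq + 1/μ = 0.004981 + 0.11287 = 0.11785 hr

Final: 0.11785 hr


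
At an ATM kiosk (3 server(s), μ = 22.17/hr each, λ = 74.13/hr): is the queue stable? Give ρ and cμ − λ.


Total capacity cμ = 3·22.17 = 66.51/hr
ρ = λ/(cμ) = 74.13/66.51 = 1.1146
Stable ⇔ ρ < 1: NO
Spare capacity = cμ − λ = 66.51 − 74.13 = -7.62/hr

Final: ρ = 1.1146; unstable; margin = -7.62/hr


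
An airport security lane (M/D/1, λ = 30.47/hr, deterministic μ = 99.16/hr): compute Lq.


ρ = 30.47/99.16 = 0.3073
M/D/1: Lq = ρ²/(2(1−ρ)) = 0.09442/(2·0.6927) = 0.06815

Final: 0.06815


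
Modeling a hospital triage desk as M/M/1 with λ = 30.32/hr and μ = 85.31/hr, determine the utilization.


ρ = λ/μ = 30.32/85.31 = 0.3554

Final: 0.3554


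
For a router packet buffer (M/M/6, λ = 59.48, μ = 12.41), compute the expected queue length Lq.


a = λ/μ = 4.7929; ρ = a/6 = 0.7988
P₀ = 0.006158
Lq = P₀·a^c·ρ / (c!·(1−ρ)²) = 0.006158·12122.58032·0.7988/(720·0.04047)
= 2.04639

Final: 2.04639


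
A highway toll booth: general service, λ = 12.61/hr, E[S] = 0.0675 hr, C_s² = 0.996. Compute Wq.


ρ = λ·E[S] = 12.61·0.0675 = 0.8512
E[S²] = E[S]²(1+C_s²) = 0.0675²·(1+0.996) = 0.009094
Wq = λ·E[S²]/(2(1−ρ)) = 12.61·0.009094/(2·0.1488) = 0.38528 hr

Final: 0.38528 hr


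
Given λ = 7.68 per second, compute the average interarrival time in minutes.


Mean interarrival time = 1/λ = 1/7.68 second = 0.13021 second
In minutes: 0.13021 × 0.0166667 = 0.002170 min

Final: 0.002170 min


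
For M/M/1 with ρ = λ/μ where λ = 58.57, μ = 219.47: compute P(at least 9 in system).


ρ = 58.57/219.47 = 0.2669
P(N ≥ n) = ρ^n = 0.2669^9 = 0.000006866

Final: 0.000006866


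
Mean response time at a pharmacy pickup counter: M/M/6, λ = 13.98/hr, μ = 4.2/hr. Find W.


a = 3.3286; ρ = 0.5548; P₀ = 0.034750
Lq = P₀·a^c·ρ/(c!(1−ρ)²) = 0.18369
Wq = Lq/λ = 0.18369/13.98 = 0.01314 hr
W = Wq + 1/μ = 0.01314 + 0.23810 = 0.25123 hr

Final: 0.25123 hr


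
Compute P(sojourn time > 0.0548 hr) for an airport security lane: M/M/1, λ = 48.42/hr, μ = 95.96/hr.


W ~ Exponential(μ−λ) for M/M/1.
μ − λ = 95.96 − 48.42 = 47.5400
P(W > t) = e^{−(μ−λ)t} = e^{−2.6052} = 0.073889

Final: 0.073889


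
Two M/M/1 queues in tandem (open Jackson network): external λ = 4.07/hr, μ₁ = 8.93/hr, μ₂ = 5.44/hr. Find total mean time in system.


Each node sees arrival rate λ = 4.07/hr (tandem ⇒ throughput preserved).
W₁ = 1/(μ₁−λ) = 1/(8.93−4.07) = 0.20576 hr
W₂ = 1/(μ₂−λ) = 1/(5.44−4.07) = 0.72993 hr
W_total = W₁ + W₂ = 0.20576 + 0.72993 = 0.93569 hr

Final: 0.93569 hr


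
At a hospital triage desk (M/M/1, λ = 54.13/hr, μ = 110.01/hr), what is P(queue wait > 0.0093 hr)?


ρ = 54.13/110.01 = 0.4920
P(Wq > t) = ρ·e^{−(μ−λ)t} = 0.4920·e^{−0.5197}
= 0.4920·0.594708 = 0.292624

Final: 0.292624
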